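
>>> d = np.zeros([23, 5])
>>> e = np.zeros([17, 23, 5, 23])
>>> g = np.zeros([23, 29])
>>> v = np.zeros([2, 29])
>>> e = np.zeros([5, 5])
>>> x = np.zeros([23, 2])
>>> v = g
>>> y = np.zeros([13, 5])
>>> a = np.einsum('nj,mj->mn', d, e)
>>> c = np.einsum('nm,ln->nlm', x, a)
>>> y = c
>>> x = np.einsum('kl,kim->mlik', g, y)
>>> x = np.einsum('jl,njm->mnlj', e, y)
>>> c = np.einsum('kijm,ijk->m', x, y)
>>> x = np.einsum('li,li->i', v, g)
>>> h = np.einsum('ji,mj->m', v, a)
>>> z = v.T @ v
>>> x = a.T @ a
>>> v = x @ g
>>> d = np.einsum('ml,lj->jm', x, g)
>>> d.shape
(29, 23)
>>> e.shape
(5, 5)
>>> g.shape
(23, 29)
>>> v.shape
(23, 29)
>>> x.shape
(23, 23)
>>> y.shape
(23, 5, 2)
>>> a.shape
(5, 23)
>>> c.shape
(5,)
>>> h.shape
(5,)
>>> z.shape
(29, 29)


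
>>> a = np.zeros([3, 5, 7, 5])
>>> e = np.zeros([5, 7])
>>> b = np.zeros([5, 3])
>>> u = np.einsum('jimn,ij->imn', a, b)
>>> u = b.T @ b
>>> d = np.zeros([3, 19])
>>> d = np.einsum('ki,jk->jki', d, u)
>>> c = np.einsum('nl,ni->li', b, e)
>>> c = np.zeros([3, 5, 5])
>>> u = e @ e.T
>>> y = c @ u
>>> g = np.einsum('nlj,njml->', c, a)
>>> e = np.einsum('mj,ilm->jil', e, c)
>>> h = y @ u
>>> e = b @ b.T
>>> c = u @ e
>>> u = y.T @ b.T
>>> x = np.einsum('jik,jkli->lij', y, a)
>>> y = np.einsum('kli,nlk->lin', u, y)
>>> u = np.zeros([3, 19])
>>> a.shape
(3, 5, 7, 5)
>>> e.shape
(5, 5)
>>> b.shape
(5, 3)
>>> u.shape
(3, 19)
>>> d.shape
(3, 3, 19)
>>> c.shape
(5, 5)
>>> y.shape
(5, 5, 3)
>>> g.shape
()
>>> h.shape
(3, 5, 5)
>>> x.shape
(7, 5, 3)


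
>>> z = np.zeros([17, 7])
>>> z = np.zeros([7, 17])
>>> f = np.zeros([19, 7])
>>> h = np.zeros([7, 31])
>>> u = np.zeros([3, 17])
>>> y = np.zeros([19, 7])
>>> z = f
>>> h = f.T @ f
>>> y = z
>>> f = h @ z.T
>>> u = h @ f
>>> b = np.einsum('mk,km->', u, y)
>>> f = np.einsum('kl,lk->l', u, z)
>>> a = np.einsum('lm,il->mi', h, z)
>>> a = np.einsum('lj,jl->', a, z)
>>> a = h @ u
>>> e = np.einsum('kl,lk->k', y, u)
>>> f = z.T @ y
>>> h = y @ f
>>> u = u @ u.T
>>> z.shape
(19, 7)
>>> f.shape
(7, 7)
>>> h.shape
(19, 7)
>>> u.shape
(7, 7)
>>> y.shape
(19, 7)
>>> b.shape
()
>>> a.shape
(7, 19)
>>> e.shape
(19,)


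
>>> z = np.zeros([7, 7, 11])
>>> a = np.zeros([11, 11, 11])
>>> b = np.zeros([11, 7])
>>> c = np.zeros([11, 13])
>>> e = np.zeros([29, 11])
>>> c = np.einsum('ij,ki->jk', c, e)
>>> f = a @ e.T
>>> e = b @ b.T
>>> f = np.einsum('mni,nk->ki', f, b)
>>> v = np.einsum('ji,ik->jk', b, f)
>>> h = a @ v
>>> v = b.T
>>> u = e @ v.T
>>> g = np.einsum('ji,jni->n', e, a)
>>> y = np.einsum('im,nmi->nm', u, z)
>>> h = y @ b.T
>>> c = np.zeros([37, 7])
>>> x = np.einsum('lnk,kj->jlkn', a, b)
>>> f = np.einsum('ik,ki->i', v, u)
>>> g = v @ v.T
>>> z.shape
(7, 7, 11)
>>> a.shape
(11, 11, 11)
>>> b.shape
(11, 7)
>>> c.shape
(37, 7)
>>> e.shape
(11, 11)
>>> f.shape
(7,)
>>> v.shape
(7, 11)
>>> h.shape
(7, 11)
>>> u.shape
(11, 7)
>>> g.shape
(7, 7)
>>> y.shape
(7, 7)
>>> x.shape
(7, 11, 11, 11)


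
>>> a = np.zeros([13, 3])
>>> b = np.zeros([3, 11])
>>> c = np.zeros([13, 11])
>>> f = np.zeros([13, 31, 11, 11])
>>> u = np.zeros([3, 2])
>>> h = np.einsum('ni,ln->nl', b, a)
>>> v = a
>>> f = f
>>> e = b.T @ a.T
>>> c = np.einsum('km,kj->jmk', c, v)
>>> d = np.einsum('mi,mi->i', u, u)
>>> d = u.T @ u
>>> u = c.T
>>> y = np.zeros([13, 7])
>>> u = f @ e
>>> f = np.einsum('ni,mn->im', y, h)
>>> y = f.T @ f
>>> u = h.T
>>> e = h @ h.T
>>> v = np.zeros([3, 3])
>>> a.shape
(13, 3)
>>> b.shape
(3, 11)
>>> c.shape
(3, 11, 13)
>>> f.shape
(7, 3)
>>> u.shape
(13, 3)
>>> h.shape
(3, 13)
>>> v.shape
(3, 3)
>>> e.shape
(3, 3)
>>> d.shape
(2, 2)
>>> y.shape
(3, 3)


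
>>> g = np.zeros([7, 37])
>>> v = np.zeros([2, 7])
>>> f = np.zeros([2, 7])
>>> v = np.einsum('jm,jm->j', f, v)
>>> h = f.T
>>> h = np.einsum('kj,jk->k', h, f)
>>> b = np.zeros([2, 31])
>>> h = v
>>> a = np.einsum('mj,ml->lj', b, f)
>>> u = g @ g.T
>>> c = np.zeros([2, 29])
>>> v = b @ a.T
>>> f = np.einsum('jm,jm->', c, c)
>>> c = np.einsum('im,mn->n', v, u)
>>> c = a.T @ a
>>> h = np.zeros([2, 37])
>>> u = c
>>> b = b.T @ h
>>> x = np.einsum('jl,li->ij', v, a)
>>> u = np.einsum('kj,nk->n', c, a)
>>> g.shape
(7, 37)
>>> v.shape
(2, 7)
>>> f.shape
()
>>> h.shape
(2, 37)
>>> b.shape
(31, 37)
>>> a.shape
(7, 31)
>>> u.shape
(7,)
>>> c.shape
(31, 31)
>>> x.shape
(31, 2)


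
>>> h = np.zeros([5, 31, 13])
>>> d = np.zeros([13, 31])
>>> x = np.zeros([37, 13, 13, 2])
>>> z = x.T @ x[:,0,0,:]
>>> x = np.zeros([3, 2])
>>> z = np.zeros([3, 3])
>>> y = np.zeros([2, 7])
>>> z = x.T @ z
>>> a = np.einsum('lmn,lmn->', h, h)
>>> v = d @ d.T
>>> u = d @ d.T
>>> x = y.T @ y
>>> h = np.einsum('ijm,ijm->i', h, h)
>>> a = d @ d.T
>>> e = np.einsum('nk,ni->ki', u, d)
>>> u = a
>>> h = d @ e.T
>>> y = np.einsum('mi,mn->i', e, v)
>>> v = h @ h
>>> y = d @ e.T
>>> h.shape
(13, 13)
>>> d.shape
(13, 31)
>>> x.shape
(7, 7)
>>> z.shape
(2, 3)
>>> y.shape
(13, 13)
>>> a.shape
(13, 13)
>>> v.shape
(13, 13)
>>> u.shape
(13, 13)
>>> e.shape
(13, 31)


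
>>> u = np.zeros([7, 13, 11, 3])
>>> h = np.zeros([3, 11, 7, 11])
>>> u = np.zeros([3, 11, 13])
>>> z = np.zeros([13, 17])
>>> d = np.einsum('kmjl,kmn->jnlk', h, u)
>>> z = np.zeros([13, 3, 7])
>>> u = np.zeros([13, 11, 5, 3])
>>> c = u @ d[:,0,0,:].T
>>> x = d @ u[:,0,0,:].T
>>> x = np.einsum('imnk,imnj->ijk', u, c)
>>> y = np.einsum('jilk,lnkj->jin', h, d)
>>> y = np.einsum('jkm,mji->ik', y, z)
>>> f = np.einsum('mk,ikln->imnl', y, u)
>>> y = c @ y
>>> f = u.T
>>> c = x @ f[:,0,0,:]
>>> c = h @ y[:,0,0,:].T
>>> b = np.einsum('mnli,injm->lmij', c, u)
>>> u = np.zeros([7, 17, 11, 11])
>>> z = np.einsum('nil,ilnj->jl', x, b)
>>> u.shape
(7, 17, 11, 11)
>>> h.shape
(3, 11, 7, 11)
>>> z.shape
(5, 3)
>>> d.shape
(7, 13, 11, 3)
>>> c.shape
(3, 11, 7, 13)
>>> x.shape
(13, 7, 3)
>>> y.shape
(13, 11, 5, 11)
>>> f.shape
(3, 5, 11, 13)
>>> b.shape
(7, 3, 13, 5)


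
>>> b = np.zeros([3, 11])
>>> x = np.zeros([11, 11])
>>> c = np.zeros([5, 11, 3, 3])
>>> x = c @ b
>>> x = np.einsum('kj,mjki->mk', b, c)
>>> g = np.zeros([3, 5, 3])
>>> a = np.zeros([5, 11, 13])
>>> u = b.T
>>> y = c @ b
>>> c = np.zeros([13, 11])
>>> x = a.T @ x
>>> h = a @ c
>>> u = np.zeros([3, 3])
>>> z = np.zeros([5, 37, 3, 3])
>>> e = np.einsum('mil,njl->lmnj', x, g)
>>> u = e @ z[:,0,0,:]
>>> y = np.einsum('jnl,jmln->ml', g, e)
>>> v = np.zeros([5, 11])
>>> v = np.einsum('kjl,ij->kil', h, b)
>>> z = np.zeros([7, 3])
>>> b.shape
(3, 11)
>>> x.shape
(13, 11, 3)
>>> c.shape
(13, 11)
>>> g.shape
(3, 5, 3)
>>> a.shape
(5, 11, 13)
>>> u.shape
(3, 13, 3, 3)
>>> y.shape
(13, 3)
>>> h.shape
(5, 11, 11)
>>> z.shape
(7, 3)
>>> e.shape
(3, 13, 3, 5)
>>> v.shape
(5, 3, 11)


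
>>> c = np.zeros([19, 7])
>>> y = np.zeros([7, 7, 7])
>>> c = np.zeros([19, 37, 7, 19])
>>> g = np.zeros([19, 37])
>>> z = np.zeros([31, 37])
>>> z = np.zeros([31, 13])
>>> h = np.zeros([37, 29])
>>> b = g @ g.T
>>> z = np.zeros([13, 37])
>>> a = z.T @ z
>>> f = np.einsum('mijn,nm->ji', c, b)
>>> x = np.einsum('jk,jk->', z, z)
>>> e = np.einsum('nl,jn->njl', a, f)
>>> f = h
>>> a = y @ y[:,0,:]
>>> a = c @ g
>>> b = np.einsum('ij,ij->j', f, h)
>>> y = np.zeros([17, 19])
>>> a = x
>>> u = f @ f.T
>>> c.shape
(19, 37, 7, 19)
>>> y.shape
(17, 19)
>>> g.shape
(19, 37)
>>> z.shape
(13, 37)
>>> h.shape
(37, 29)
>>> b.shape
(29,)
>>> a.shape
()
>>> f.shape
(37, 29)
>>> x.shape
()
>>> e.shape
(37, 7, 37)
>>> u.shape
(37, 37)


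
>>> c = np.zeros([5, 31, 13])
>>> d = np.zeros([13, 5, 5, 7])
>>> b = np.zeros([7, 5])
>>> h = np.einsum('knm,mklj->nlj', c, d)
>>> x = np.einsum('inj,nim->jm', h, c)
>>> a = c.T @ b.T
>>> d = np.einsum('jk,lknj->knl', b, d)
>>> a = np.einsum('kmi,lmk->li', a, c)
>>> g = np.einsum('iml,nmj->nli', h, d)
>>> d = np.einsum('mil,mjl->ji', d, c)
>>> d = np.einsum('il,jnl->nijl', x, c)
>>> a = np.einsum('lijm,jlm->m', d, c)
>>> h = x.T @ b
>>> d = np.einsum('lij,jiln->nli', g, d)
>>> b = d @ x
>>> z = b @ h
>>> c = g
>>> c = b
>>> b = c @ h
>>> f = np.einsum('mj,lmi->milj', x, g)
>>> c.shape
(13, 5, 13)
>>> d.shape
(13, 5, 7)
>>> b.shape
(13, 5, 5)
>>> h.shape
(13, 5)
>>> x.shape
(7, 13)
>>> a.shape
(13,)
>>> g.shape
(5, 7, 31)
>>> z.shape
(13, 5, 5)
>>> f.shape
(7, 31, 5, 13)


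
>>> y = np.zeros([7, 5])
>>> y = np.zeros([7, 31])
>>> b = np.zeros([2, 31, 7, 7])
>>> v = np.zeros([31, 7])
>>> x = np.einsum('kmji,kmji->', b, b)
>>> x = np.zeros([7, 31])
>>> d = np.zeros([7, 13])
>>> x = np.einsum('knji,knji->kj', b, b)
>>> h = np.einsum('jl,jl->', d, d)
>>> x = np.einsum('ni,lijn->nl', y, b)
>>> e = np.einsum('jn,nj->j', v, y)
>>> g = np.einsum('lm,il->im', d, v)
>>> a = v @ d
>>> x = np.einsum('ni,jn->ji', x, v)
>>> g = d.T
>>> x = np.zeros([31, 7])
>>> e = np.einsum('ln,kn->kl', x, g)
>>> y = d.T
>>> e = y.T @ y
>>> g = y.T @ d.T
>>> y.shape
(13, 7)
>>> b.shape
(2, 31, 7, 7)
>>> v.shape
(31, 7)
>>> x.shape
(31, 7)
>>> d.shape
(7, 13)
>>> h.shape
()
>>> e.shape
(7, 7)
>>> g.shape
(7, 7)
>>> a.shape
(31, 13)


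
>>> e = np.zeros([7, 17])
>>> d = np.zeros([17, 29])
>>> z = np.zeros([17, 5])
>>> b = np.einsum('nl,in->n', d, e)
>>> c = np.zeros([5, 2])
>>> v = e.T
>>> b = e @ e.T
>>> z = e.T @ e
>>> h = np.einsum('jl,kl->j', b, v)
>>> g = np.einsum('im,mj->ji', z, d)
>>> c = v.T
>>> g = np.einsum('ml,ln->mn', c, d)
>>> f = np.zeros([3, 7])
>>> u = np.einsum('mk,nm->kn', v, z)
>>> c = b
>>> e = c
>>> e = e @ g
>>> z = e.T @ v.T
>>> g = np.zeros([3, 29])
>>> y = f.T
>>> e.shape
(7, 29)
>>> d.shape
(17, 29)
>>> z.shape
(29, 17)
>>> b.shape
(7, 7)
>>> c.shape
(7, 7)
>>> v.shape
(17, 7)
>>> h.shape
(7,)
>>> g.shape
(3, 29)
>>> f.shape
(3, 7)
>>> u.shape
(7, 17)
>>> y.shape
(7, 3)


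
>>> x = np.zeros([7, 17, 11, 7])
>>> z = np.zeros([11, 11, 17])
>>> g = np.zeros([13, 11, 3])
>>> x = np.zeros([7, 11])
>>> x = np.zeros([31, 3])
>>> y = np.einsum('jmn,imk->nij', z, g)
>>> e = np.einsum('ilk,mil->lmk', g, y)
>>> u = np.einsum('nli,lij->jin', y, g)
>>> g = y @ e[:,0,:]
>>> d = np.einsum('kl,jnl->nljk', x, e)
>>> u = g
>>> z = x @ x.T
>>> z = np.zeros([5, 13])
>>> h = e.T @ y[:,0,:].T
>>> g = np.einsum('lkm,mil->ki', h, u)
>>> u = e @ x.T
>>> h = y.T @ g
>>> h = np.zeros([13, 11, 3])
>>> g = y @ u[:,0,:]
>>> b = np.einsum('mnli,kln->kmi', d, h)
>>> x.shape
(31, 3)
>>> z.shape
(5, 13)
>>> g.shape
(17, 13, 31)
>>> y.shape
(17, 13, 11)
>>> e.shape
(11, 17, 3)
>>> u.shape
(11, 17, 31)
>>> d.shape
(17, 3, 11, 31)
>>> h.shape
(13, 11, 3)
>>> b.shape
(13, 17, 31)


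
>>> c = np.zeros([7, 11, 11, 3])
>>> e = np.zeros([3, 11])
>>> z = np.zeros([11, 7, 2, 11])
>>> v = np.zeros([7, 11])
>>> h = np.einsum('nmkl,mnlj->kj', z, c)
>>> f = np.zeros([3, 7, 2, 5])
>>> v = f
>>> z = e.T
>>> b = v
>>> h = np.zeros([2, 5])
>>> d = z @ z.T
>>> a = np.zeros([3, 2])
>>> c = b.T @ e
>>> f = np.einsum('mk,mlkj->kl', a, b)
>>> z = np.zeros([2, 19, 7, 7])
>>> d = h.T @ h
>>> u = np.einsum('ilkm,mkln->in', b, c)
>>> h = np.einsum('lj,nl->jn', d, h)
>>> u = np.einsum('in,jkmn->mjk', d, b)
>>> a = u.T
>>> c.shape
(5, 2, 7, 11)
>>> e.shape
(3, 11)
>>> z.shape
(2, 19, 7, 7)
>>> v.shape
(3, 7, 2, 5)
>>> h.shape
(5, 2)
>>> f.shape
(2, 7)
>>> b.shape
(3, 7, 2, 5)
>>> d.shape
(5, 5)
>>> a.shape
(7, 3, 2)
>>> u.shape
(2, 3, 7)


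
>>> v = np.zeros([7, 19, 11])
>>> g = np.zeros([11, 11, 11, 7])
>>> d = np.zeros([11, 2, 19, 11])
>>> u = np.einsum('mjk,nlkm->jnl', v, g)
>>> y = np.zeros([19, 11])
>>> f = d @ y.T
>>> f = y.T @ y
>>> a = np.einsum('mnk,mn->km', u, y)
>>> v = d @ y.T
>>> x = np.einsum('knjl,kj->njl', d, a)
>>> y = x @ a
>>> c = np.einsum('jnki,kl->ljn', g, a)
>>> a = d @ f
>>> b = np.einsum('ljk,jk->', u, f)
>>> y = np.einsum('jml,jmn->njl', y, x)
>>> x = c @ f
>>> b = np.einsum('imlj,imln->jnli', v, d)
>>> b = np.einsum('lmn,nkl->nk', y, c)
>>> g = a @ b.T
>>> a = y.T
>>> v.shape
(11, 2, 19, 19)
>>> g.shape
(11, 2, 19, 19)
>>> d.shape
(11, 2, 19, 11)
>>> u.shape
(19, 11, 11)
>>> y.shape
(11, 2, 19)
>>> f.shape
(11, 11)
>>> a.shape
(19, 2, 11)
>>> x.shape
(19, 11, 11)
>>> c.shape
(19, 11, 11)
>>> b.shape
(19, 11)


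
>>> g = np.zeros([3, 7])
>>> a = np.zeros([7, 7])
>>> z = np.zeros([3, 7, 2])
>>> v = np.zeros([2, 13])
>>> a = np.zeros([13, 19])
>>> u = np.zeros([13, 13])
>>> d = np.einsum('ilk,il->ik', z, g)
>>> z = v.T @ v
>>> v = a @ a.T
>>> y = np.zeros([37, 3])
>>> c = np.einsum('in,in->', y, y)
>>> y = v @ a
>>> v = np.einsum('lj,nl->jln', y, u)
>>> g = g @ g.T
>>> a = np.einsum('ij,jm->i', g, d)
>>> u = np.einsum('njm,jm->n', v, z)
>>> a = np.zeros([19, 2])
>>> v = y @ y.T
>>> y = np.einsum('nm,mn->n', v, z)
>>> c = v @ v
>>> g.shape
(3, 3)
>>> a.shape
(19, 2)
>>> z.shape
(13, 13)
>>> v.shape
(13, 13)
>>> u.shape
(19,)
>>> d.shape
(3, 2)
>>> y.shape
(13,)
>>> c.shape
(13, 13)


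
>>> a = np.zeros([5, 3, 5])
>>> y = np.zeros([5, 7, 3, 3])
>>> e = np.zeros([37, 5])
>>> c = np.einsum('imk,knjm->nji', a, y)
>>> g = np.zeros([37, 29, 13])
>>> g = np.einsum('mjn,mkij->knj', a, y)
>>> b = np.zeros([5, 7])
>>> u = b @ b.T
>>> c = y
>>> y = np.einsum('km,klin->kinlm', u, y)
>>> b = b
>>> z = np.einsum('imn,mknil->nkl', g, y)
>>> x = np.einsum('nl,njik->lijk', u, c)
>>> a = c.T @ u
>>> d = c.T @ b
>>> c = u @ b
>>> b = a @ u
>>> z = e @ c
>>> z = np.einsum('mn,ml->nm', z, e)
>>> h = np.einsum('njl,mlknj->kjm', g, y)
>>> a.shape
(3, 3, 7, 5)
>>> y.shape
(5, 3, 3, 7, 5)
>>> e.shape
(37, 5)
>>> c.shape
(5, 7)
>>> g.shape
(7, 5, 3)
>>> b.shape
(3, 3, 7, 5)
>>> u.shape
(5, 5)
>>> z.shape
(7, 37)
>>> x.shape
(5, 3, 7, 3)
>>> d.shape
(3, 3, 7, 7)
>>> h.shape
(3, 5, 5)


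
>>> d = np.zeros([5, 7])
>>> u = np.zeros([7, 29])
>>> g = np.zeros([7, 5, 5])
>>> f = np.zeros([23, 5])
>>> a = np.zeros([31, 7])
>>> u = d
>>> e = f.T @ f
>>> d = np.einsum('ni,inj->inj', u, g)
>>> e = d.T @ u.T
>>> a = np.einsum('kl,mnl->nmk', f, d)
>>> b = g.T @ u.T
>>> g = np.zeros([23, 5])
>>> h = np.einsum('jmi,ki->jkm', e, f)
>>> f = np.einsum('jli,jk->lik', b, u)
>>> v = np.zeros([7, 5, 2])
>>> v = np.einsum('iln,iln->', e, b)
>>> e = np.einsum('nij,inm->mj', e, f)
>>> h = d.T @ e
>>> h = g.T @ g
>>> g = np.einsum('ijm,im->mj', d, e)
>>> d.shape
(7, 5, 5)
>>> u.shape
(5, 7)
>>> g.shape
(5, 5)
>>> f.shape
(5, 5, 7)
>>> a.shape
(5, 7, 23)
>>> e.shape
(7, 5)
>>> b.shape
(5, 5, 5)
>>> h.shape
(5, 5)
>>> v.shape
()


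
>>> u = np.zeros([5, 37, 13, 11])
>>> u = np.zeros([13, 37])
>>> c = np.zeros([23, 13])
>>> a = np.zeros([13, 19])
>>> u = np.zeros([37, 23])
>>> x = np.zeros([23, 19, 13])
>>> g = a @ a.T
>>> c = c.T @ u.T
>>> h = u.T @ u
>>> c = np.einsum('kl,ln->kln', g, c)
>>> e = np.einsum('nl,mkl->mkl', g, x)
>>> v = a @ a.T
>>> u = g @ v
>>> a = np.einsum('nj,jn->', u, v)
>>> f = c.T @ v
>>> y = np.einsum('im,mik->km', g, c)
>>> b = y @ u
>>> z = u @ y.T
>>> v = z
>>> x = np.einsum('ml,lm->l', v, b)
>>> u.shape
(13, 13)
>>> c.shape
(13, 13, 37)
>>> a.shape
()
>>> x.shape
(37,)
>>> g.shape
(13, 13)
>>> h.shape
(23, 23)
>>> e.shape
(23, 19, 13)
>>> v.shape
(13, 37)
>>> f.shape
(37, 13, 13)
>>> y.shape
(37, 13)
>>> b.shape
(37, 13)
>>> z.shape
(13, 37)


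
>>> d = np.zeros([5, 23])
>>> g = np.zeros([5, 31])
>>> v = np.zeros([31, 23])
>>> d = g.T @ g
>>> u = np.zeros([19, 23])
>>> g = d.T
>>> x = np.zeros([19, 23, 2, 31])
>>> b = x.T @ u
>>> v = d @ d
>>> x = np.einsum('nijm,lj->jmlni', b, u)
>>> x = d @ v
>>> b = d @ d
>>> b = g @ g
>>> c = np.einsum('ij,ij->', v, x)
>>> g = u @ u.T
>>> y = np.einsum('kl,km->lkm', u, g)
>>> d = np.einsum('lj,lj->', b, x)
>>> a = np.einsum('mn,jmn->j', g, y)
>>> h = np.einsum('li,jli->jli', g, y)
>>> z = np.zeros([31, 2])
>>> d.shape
()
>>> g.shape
(19, 19)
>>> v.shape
(31, 31)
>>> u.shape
(19, 23)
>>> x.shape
(31, 31)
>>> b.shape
(31, 31)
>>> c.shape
()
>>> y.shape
(23, 19, 19)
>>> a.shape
(23,)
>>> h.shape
(23, 19, 19)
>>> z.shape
(31, 2)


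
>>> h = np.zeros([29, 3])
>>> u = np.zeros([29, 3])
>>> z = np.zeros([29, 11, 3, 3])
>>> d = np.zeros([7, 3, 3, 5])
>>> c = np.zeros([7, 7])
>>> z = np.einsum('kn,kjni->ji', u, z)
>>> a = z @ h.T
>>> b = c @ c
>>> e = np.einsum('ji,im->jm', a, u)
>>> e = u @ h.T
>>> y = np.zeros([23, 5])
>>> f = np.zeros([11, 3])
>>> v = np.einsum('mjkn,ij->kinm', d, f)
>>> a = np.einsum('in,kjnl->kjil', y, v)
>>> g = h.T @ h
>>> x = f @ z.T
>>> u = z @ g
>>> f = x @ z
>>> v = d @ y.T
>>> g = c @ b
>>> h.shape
(29, 3)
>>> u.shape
(11, 3)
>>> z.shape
(11, 3)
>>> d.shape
(7, 3, 3, 5)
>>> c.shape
(7, 7)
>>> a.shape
(3, 11, 23, 7)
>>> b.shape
(7, 7)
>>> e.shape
(29, 29)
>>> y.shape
(23, 5)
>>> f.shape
(11, 3)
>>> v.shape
(7, 3, 3, 23)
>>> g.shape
(7, 7)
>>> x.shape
(11, 11)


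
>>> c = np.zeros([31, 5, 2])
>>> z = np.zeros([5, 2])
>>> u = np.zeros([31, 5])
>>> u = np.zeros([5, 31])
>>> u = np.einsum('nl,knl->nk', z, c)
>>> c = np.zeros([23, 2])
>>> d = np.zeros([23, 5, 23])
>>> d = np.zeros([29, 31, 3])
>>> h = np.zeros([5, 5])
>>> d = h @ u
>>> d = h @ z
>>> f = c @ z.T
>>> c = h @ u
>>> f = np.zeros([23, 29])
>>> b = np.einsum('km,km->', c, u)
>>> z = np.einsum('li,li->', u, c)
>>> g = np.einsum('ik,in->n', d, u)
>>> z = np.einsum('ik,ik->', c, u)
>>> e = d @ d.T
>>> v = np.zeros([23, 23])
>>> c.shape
(5, 31)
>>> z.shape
()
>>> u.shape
(5, 31)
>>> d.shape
(5, 2)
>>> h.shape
(5, 5)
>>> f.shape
(23, 29)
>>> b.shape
()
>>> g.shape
(31,)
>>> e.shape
(5, 5)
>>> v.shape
(23, 23)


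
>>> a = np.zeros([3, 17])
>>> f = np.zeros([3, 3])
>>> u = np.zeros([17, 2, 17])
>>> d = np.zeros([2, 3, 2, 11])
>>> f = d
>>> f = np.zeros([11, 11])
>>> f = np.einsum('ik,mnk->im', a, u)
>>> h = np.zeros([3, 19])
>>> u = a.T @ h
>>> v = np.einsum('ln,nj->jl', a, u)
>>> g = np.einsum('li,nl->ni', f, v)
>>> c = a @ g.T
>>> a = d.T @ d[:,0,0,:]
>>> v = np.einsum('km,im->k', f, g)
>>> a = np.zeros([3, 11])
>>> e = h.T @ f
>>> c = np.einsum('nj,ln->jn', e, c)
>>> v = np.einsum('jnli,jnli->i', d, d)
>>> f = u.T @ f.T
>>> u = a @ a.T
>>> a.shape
(3, 11)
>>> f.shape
(19, 3)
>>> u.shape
(3, 3)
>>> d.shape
(2, 3, 2, 11)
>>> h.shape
(3, 19)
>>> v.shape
(11,)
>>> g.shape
(19, 17)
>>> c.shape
(17, 19)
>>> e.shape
(19, 17)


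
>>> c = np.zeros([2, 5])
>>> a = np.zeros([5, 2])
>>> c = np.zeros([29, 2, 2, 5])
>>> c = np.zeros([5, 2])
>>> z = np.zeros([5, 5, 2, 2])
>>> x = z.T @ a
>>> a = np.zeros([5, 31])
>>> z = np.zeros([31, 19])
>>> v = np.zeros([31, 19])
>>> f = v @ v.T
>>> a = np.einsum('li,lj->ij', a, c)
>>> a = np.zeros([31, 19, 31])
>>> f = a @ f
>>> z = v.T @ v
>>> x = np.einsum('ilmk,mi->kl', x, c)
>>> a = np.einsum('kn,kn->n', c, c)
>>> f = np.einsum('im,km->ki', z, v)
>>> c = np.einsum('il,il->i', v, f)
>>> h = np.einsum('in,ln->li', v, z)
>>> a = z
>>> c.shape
(31,)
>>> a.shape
(19, 19)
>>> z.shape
(19, 19)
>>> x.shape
(2, 2)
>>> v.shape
(31, 19)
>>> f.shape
(31, 19)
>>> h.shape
(19, 31)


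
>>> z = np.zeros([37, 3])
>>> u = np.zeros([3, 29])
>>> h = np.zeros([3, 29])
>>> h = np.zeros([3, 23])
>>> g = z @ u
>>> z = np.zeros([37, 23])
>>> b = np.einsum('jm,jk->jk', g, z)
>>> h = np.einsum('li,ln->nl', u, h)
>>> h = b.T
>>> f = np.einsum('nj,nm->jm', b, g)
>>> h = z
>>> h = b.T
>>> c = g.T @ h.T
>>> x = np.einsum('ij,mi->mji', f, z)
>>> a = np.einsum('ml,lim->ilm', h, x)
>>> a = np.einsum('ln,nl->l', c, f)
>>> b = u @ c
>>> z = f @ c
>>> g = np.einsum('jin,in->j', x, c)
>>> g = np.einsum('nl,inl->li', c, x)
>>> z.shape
(23, 23)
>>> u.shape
(3, 29)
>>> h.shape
(23, 37)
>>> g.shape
(23, 37)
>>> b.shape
(3, 23)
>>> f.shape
(23, 29)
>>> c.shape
(29, 23)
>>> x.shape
(37, 29, 23)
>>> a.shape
(29,)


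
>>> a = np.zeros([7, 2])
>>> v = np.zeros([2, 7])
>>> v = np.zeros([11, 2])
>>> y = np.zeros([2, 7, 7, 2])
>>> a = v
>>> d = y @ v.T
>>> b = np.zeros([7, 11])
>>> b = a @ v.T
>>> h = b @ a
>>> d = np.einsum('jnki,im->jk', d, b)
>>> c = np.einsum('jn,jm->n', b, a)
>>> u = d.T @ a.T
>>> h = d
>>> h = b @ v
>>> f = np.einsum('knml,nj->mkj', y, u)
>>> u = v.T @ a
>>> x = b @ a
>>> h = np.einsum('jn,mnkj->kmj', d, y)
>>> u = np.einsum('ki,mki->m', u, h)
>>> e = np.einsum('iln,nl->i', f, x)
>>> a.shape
(11, 2)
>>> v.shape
(11, 2)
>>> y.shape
(2, 7, 7, 2)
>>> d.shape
(2, 7)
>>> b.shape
(11, 11)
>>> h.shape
(7, 2, 2)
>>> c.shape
(11,)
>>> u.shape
(7,)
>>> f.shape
(7, 2, 11)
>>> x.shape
(11, 2)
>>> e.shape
(7,)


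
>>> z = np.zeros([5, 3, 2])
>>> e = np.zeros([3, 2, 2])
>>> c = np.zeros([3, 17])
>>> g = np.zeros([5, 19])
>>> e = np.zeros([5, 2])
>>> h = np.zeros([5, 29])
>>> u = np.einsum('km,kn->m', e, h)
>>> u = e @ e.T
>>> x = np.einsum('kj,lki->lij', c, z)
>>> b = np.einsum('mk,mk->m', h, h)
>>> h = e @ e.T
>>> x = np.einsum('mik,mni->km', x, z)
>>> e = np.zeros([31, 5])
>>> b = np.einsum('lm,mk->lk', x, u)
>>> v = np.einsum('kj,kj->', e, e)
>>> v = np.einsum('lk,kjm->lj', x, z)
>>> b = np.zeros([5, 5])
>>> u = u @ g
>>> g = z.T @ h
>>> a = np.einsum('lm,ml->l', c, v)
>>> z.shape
(5, 3, 2)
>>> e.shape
(31, 5)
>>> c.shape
(3, 17)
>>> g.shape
(2, 3, 5)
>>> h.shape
(5, 5)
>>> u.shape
(5, 19)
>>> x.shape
(17, 5)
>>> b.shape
(5, 5)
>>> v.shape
(17, 3)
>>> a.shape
(3,)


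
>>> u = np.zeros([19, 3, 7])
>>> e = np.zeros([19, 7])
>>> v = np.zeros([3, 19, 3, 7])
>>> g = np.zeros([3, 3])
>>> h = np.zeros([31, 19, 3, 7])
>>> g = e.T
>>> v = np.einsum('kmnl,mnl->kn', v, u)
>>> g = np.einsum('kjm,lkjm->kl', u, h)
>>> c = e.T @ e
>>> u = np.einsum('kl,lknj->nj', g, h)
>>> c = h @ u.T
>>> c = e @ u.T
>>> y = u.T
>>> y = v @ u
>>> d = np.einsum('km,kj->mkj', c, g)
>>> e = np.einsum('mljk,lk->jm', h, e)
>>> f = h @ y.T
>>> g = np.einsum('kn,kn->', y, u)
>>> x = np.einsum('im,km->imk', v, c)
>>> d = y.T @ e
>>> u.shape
(3, 7)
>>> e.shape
(3, 31)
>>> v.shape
(3, 3)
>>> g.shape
()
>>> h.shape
(31, 19, 3, 7)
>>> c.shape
(19, 3)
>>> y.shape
(3, 7)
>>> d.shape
(7, 31)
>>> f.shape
(31, 19, 3, 3)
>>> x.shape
(3, 3, 19)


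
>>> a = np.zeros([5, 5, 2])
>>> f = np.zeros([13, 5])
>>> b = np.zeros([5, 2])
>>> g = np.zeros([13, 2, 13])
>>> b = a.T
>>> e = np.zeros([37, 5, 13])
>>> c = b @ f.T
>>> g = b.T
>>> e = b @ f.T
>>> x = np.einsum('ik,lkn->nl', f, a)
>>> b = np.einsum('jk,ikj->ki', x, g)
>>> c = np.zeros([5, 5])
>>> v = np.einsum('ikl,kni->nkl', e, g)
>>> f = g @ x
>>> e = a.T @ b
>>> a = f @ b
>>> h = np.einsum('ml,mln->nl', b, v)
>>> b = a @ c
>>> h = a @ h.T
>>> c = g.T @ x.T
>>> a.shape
(5, 5, 5)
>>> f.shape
(5, 5, 5)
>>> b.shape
(5, 5, 5)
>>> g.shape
(5, 5, 2)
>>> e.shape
(2, 5, 5)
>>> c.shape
(2, 5, 2)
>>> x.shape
(2, 5)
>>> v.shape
(5, 5, 13)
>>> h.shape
(5, 5, 13)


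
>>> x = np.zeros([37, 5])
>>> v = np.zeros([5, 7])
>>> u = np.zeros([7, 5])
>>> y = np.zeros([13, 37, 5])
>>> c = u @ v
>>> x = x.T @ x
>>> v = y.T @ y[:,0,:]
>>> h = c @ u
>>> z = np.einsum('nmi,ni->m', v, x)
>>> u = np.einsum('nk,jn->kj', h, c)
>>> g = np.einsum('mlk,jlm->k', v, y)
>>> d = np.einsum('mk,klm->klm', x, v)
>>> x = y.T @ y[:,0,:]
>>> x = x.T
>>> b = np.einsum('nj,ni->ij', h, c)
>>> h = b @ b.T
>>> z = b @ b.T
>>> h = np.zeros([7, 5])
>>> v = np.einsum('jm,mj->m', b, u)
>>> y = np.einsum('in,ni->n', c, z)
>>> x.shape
(5, 37, 5)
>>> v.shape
(5,)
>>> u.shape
(5, 7)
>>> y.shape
(7,)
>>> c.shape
(7, 7)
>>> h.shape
(7, 5)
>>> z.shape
(7, 7)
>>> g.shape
(5,)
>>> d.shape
(5, 37, 5)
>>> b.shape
(7, 5)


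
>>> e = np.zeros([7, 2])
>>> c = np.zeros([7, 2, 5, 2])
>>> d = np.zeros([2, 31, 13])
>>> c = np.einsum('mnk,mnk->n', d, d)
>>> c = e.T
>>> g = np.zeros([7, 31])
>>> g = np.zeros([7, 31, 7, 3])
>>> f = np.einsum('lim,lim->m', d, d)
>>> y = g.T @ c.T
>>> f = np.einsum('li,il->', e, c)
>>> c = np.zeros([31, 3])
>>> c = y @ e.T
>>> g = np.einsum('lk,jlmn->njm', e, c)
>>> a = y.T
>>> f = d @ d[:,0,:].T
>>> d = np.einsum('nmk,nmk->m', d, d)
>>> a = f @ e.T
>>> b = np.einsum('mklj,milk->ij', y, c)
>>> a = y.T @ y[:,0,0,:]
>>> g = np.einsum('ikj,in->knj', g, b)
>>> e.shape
(7, 2)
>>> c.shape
(3, 7, 31, 7)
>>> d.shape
(31,)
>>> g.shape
(3, 2, 31)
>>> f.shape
(2, 31, 2)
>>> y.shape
(3, 7, 31, 2)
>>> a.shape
(2, 31, 7, 2)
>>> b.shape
(7, 2)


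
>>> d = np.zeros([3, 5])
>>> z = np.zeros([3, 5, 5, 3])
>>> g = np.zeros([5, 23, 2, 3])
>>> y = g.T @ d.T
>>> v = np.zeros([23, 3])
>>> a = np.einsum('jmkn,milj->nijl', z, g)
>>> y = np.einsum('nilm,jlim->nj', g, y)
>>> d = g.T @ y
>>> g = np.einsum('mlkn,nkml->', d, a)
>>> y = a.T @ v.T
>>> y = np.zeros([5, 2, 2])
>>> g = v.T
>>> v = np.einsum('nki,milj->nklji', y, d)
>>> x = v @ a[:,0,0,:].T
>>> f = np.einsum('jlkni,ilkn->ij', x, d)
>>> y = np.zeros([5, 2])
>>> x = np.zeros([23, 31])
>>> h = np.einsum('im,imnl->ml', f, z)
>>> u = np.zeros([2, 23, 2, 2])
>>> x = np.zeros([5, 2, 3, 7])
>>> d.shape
(3, 2, 23, 3)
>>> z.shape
(3, 5, 5, 3)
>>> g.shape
(3, 23)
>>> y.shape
(5, 2)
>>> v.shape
(5, 2, 23, 3, 2)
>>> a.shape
(3, 23, 3, 2)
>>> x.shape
(5, 2, 3, 7)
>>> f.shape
(3, 5)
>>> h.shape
(5, 3)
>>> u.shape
(2, 23, 2, 2)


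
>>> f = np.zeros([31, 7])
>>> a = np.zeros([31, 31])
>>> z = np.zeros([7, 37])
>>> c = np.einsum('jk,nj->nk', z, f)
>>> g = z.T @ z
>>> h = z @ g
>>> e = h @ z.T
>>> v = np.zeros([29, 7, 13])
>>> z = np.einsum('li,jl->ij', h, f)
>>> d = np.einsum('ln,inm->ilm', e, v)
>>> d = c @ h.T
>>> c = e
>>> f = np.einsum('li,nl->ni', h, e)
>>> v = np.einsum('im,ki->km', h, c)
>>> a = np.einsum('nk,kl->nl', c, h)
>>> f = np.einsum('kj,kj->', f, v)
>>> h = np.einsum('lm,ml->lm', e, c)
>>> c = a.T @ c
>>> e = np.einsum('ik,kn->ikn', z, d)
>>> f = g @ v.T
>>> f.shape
(37, 7)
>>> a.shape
(7, 37)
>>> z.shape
(37, 31)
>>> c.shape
(37, 7)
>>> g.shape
(37, 37)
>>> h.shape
(7, 7)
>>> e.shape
(37, 31, 7)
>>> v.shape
(7, 37)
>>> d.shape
(31, 7)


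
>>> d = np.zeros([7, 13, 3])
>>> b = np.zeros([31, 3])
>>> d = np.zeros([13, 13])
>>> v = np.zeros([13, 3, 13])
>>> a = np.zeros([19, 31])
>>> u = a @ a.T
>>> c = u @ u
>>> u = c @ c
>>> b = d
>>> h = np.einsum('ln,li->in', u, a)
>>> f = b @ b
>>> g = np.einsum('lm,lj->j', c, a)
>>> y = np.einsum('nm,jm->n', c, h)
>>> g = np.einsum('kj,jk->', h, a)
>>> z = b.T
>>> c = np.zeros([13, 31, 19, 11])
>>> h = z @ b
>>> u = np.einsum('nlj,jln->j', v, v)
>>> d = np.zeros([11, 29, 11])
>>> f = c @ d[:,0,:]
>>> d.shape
(11, 29, 11)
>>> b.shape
(13, 13)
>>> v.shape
(13, 3, 13)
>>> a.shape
(19, 31)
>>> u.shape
(13,)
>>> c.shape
(13, 31, 19, 11)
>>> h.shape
(13, 13)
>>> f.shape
(13, 31, 19, 11)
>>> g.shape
()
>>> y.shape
(19,)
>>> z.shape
(13, 13)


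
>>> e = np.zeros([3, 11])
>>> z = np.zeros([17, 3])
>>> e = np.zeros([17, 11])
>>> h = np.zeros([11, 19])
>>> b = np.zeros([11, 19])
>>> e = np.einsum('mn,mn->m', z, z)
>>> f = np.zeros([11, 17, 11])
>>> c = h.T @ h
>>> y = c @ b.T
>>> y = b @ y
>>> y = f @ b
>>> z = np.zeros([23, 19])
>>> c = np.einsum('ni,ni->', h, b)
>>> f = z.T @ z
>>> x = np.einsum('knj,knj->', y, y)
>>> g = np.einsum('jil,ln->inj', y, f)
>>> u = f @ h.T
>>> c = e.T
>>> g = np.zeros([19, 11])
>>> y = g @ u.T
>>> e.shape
(17,)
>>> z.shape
(23, 19)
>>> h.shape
(11, 19)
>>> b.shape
(11, 19)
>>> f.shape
(19, 19)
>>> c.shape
(17,)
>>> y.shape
(19, 19)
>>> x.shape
()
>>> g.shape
(19, 11)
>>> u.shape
(19, 11)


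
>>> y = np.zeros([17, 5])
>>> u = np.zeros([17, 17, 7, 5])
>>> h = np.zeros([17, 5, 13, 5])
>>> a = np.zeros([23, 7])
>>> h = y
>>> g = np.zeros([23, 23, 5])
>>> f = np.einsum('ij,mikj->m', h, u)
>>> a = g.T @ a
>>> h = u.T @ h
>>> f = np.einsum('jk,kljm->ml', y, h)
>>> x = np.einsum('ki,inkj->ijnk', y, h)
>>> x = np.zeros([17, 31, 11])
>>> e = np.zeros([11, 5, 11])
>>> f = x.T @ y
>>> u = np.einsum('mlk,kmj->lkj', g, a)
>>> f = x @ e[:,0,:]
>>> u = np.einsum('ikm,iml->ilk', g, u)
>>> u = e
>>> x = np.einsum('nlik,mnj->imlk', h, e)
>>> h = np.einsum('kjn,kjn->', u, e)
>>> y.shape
(17, 5)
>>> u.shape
(11, 5, 11)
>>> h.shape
()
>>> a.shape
(5, 23, 7)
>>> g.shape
(23, 23, 5)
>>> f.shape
(17, 31, 11)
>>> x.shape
(17, 11, 7, 5)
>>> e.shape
(11, 5, 11)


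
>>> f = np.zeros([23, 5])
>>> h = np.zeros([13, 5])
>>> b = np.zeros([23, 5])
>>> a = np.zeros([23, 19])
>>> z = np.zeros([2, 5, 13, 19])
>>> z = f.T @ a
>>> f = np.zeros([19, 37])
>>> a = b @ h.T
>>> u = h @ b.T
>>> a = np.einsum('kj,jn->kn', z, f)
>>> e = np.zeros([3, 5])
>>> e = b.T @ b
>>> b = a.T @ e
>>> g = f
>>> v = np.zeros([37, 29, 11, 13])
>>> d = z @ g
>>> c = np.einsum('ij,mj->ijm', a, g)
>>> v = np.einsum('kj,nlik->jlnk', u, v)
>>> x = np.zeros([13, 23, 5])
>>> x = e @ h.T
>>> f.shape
(19, 37)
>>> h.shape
(13, 5)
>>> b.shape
(37, 5)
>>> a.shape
(5, 37)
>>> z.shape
(5, 19)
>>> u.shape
(13, 23)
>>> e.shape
(5, 5)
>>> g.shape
(19, 37)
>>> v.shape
(23, 29, 37, 13)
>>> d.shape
(5, 37)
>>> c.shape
(5, 37, 19)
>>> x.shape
(5, 13)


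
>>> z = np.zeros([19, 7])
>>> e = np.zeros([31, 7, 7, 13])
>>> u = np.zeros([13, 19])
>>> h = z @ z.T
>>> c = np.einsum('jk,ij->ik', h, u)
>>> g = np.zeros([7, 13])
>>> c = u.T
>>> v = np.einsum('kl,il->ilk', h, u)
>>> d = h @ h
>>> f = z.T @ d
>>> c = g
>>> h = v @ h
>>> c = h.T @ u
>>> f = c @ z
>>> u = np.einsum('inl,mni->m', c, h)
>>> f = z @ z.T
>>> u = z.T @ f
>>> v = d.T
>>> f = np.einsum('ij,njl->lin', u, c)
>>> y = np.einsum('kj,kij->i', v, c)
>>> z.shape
(19, 7)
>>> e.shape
(31, 7, 7, 13)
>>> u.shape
(7, 19)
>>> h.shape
(13, 19, 19)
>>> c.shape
(19, 19, 19)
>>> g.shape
(7, 13)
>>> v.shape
(19, 19)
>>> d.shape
(19, 19)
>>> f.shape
(19, 7, 19)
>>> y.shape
(19,)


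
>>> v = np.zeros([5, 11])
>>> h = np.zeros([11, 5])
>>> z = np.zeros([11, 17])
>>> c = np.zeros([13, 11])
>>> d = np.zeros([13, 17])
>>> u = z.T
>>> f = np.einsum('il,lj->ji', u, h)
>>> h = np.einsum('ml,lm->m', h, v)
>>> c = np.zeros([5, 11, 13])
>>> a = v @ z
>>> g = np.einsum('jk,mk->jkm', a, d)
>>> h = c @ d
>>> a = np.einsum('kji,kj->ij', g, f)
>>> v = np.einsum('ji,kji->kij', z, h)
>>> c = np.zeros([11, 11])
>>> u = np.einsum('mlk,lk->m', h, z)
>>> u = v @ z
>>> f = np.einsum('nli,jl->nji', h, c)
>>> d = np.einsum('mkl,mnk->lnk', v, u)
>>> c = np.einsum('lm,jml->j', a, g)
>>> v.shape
(5, 17, 11)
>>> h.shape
(5, 11, 17)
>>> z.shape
(11, 17)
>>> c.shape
(5,)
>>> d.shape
(11, 17, 17)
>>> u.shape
(5, 17, 17)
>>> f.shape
(5, 11, 17)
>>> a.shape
(13, 17)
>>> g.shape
(5, 17, 13)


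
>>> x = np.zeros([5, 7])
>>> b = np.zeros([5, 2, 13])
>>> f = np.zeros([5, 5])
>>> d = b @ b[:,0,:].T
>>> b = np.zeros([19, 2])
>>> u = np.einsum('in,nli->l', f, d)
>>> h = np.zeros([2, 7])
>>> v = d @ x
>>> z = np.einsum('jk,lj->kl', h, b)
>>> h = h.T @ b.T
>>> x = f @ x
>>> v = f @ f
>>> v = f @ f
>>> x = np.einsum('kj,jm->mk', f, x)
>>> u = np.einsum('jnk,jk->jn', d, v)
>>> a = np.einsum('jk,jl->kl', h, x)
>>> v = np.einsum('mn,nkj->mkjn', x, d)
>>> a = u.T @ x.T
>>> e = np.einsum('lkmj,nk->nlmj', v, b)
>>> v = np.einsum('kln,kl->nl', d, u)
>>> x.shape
(7, 5)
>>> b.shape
(19, 2)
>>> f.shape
(5, 5)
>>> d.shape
(5, 2, 5)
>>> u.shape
(5, 2)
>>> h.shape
(7, 19)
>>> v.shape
(5, 2)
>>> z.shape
(7, 19)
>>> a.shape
(2, 7)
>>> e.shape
(19, 7, 5, 5)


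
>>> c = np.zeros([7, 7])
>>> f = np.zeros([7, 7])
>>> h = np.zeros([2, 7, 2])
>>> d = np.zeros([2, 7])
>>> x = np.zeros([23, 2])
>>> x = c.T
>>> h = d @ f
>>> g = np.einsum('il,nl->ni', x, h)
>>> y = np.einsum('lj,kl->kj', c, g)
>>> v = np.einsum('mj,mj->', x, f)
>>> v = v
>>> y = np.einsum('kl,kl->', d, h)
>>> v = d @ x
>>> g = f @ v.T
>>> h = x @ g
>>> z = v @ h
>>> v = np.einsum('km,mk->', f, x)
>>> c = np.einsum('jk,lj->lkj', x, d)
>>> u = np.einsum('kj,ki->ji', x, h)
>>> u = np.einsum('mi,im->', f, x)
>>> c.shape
(2, 7, 7)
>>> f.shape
(7, 7)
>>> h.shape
(7, 2)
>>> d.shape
(2, 7)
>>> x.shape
(7, 7)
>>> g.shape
(7, 2)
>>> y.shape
()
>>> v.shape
()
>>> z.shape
(2, 2)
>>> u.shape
()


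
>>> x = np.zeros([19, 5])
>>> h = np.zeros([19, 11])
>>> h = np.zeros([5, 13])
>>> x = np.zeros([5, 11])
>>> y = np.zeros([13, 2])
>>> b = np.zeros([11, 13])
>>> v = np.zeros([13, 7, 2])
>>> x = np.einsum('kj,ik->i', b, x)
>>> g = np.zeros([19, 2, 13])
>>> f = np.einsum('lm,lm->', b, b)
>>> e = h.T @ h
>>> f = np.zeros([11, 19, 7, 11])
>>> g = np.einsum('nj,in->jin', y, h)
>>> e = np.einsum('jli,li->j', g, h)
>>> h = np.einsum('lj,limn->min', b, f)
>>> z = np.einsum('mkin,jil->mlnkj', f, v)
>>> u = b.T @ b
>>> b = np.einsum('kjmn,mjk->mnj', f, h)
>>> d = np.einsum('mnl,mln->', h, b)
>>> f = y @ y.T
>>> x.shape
(5,)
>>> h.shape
(7, 19, 11)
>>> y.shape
(13, 2)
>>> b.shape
(7, 11, 19)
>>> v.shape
(13, 7, 2)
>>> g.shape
(2, 5, 13)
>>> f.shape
(13, 13)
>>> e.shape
(2,)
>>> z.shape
(11, 2, 11, 19, 13)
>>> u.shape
(13, 13)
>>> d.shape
()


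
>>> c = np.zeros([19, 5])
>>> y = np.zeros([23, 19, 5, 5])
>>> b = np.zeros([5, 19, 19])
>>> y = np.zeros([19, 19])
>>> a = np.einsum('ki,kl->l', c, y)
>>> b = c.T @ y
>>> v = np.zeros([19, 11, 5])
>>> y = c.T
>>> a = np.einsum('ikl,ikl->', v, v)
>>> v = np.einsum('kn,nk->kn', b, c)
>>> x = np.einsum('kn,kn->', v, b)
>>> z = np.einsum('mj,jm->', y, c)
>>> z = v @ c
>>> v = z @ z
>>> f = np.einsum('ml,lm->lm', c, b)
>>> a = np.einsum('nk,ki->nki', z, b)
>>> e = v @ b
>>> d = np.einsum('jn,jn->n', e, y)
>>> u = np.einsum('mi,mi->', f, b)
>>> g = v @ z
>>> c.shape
(19, 5)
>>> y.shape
(5, 19)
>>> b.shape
(5, 19)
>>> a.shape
(5, 5, 19)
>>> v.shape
(5, 5)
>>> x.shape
()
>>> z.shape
(5, 5)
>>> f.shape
(5, 19)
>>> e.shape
(5, 19)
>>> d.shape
(19,)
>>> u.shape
()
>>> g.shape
(5, 5)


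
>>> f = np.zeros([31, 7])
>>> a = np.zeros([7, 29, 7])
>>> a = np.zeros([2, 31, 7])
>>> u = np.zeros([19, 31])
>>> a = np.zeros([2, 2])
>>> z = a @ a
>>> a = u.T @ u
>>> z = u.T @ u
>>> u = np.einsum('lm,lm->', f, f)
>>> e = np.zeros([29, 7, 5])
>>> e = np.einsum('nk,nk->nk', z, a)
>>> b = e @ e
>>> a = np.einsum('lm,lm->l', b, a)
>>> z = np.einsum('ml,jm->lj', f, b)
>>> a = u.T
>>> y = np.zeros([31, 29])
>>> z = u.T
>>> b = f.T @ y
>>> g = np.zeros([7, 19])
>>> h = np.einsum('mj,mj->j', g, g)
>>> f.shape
(31, 7)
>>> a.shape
()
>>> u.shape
()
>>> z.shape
()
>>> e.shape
(31, 31)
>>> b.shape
(7, 29)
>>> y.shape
(31, 29)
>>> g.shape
(7, 19)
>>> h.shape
(19,)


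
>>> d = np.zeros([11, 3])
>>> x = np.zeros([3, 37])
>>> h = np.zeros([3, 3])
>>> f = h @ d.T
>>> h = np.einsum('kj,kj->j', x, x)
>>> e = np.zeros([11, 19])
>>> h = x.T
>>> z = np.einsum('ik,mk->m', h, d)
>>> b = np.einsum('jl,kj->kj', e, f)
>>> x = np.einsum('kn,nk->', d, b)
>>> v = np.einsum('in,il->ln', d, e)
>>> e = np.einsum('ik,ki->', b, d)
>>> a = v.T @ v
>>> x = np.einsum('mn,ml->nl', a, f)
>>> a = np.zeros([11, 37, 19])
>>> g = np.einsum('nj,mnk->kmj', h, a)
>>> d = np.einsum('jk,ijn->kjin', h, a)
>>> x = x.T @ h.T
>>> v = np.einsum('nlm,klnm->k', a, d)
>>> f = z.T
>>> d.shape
(3, 37, 11, 19)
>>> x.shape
(11, 37)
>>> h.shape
(37, 3)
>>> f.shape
(11,)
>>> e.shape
()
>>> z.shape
(11,)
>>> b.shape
(3, 11)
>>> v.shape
(3,)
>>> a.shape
(11, 37, 19)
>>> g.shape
(19, 11, 3)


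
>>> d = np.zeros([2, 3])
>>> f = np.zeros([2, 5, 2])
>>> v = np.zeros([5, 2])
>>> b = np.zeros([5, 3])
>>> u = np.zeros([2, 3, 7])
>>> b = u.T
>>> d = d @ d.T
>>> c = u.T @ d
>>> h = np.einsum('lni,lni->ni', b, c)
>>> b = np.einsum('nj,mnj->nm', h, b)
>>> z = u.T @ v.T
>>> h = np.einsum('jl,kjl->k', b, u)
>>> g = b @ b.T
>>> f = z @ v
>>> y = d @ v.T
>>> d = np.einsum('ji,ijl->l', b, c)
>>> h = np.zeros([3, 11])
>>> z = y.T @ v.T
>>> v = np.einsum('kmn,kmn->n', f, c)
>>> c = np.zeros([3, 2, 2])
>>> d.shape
(2,)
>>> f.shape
(7, 3, 2)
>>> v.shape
(2,)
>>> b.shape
(3, 7)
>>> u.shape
(2, 3, 7)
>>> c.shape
(3, 2, 2)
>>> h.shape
(3, 11)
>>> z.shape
(5, 5)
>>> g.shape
(3, 3)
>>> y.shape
(2, 5)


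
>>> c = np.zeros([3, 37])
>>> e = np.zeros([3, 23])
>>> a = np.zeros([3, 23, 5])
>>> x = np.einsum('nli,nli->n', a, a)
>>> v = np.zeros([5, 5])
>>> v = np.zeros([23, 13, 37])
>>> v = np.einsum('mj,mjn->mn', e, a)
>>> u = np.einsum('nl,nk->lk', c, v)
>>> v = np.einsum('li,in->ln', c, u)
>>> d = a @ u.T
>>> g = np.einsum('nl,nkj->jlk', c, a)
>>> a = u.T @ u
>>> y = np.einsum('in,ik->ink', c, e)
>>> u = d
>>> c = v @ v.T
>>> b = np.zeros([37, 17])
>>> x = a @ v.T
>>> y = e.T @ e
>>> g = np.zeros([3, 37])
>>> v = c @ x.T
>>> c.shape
(3, 3)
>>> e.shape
(3, 23)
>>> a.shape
(5, 5)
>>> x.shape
(5, 3)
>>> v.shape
(3, 5)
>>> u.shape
(3, 23, 37)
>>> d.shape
(3, 23, 37)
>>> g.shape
(3, 37)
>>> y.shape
(23, 23)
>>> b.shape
(37, 17)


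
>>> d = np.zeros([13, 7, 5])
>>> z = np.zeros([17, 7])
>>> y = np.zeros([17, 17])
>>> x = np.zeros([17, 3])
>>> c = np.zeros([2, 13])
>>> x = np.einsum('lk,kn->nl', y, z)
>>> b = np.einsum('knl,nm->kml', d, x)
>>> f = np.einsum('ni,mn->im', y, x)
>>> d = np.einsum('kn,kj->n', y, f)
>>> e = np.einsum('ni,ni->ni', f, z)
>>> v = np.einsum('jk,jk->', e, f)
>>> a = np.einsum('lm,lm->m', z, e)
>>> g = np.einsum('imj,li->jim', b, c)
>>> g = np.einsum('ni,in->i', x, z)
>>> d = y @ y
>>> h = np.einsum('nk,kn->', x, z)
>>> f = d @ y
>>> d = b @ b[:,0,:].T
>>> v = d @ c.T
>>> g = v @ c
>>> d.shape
(13, 17, 13)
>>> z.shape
(17, 7)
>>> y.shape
(17, 17)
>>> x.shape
(7, 17)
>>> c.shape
(2, 13)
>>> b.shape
(13, 17, 5)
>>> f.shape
(17, 17)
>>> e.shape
(17, 7)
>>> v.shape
(13, 17, 2)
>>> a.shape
(7,)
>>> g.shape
(13, 17, 13)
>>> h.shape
()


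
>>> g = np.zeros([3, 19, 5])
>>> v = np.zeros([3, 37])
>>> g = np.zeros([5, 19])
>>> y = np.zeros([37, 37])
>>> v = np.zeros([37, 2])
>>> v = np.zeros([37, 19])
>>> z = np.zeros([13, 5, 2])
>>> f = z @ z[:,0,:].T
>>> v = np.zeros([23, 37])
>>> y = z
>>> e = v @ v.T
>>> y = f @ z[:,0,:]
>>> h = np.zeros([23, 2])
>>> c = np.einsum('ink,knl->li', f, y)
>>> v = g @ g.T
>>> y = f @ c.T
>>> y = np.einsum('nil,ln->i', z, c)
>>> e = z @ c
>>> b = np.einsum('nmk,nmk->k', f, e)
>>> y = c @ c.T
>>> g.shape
(5, 19)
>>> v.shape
(5, 5)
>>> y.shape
(2, 2)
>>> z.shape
(13, 5, 2)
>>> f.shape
(13, 5, 13)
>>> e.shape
(13, 5, 13)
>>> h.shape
(23, 2)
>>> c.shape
(2, 13)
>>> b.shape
(13,)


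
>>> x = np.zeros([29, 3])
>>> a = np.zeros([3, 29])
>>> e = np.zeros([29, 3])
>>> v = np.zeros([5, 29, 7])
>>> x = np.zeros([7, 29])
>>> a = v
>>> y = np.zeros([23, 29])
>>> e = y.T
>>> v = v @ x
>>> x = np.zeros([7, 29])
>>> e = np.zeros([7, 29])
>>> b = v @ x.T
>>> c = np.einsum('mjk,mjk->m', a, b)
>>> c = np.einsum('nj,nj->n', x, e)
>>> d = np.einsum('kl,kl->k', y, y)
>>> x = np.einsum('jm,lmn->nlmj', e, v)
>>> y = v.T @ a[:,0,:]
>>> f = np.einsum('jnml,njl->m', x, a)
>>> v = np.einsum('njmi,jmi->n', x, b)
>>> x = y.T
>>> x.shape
(7, 29, 29)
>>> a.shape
(5, 29, 7)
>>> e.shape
(7, 29)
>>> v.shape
(29,)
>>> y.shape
(29, 29, 7)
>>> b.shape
(5, 29, 7)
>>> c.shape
(7,)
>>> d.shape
(23,)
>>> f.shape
(29,)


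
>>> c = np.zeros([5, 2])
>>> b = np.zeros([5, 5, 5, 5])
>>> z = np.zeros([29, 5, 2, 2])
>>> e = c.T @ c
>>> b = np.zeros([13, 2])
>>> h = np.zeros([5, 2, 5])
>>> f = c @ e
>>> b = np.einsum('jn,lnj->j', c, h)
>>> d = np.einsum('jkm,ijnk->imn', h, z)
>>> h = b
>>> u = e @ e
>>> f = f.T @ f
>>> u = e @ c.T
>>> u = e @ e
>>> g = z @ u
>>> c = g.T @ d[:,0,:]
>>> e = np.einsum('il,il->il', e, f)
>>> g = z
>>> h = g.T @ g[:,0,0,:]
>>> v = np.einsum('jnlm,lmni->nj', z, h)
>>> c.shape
(2, 2, 5, 2)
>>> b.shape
(5,)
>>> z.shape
(29, 5, 2, 2)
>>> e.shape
(2, 2)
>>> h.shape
(2, 2, 5, 2)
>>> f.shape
(2, 2)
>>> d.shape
(29, 5, 2)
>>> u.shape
(2, 2)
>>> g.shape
(29, 5, 2, 2)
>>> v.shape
(5, 29)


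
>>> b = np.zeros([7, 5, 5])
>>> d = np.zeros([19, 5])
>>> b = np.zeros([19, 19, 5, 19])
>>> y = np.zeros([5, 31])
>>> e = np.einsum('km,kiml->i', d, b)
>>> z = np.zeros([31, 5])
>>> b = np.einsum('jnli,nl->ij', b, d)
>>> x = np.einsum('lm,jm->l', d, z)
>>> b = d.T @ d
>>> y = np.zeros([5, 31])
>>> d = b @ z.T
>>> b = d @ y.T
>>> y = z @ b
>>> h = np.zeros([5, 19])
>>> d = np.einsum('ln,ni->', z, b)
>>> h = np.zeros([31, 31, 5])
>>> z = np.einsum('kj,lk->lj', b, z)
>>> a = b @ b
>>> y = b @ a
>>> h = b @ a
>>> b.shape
(5, 5)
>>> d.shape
()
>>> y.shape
(5, 5)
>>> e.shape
(19,)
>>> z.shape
(31, 5)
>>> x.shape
(19,)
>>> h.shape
(5, 5)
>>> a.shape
(5, 5)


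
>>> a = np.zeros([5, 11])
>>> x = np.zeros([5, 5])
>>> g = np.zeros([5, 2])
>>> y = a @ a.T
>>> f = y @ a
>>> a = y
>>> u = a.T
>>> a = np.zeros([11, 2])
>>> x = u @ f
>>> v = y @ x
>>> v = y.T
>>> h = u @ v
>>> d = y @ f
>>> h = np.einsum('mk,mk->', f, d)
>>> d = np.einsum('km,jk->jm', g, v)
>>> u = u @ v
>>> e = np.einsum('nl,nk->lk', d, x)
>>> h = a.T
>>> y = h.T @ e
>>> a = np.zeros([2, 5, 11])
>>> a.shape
(2, 5, 11)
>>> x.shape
(5, 11)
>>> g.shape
(5, 2)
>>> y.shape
(11, 11)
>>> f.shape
(5, 11)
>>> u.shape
(5, 5)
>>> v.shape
(5, 5)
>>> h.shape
(2, 11)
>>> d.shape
(5, 2)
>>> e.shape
(2, 11)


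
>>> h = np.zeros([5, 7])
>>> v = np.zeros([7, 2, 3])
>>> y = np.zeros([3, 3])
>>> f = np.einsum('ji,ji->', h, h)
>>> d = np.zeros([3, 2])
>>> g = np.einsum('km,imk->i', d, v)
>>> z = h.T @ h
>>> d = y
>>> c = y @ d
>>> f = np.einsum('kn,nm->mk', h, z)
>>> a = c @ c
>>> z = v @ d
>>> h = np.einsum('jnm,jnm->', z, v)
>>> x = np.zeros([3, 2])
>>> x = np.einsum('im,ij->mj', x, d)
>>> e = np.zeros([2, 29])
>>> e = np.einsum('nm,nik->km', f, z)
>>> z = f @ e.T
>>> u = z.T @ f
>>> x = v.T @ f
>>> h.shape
()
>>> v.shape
(7, 2, 3)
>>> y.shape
(3, 3)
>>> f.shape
(7, 5)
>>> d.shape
(3, 3)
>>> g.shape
(7,)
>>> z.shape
(7, 3)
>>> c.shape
(3, 3)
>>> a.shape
(3, 3)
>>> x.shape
(3, 2, 5)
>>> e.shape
(3, 5)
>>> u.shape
(3, 5)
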